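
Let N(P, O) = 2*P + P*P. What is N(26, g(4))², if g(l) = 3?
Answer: 529984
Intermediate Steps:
N(P, O) = P² + 2*P (N(P, O) = 2*P + P² = P² + 2*P)
N(26, g(4))² = (26*(2 + 26))² = (26*28)² = 728² = 529984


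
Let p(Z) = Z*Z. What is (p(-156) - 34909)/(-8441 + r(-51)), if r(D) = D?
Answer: 10573/8492 ≈ 1.2451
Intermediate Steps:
p(Z) = Z²
(p(-156) - 34909)/(-8441 + r(-51)) = ((-156)² - 34909)/(-8441 - 51) = (24336 - 34909)/(-8492) = -10573*(-1/8492) = 10573/8492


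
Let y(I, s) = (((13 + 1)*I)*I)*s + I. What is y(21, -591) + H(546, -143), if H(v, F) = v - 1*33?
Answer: -3648300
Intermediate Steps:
H(v, F) = -33 + v (H(v, F) = v - 33 = -33 + v)
y(I, s) = I + 14*s*I² (y(I, s) = ((14*I)*I)*s + I = (14*I²)*s + I = 14*s*I² + I = I + 14*s*I²)
y(21, -591) + H(546, -143) = 21*(1 + 14*21*(-591)) + (-33 + 546) = 21*(1 - 173754) + 513 = 21*(-173753) + 513 = -3648813 + 513 = -3648300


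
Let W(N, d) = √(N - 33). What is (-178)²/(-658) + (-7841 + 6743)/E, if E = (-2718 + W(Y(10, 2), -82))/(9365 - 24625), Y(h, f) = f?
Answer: -431432928082/69443017 - 478728*I*√31/211073 ≈ -6212.8 - 12.628*I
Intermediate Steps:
W(N, d) = √(-33 + N)
E = 1359/7630 - I*√31/15260 (E = (-2718 + √(-33 + 2))/(9365 - 24625) = (-2718 + √(-31))/(-15260) = (-2718 + I*√31)*(-1/15260) = 1359/7630 - I*√31/15260 ≈ 0.17811 - 0.00036486*I)
(-178)²/(-658) + (-7841 + 6743)/E = (-178)²/(-658) + (-7841 + 6743)/(1359/7630 - I*√31/15260) = 31684*(-1/658) - 1098/(1359/7630 - I*√31/15260) = -15842/329 - 1098/(1359/7630 - I*√31/15260)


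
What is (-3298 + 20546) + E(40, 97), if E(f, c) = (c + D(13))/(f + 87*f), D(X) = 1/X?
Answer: 394634871/22880 ≈ 17248.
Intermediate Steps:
E(f, c) = (1/13 + c)/(88*f) (E(f, c) = (c + 1/13)/(f + 87*f) = (c + 1/13)/((88*f)) = (1/13 + c)*(1/(88*f)) = (1/13 + c)/(88*f))
(-3298 + 20546) + E(40, 97) = (-3298 + 20546) + (1/1144)*(1 + 13*97)/40 = 17248 + (1/1144)*(1/40)*(1 + 1261) = 17248 + (1/1144)*(1/40)*1262 = 17248 + 631/22880 = 394634871/22880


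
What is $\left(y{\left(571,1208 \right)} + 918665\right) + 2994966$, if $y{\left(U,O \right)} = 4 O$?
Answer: $3918463$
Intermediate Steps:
$\left(y{\left(571,1208 \right)} + 918665\right) + 2994966 = \left(4 \cdot 1208 + 918665\right) + 2994966 = \left(4832 + 918665\right) + 2994966 = 923497 + 2994966 = 3918463$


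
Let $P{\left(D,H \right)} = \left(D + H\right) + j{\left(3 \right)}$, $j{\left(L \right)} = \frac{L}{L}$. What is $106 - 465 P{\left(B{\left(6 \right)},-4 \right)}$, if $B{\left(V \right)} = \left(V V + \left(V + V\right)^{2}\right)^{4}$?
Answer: $-488138398499$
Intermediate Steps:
$j{\left(L \right)} = 1$
$B{\left(V \right)} = 625 V^{8}$ ($B{\left(V \right)} = \left(V^{2} + \left(2 V\right)^{2}\right)^{4} = \left(V^{2} + 4 V^{2}\right)^{4} = \left(5 V^{2}\right)^{4} = 625 V^{8}$)
$P{\left(D,H \right)} = 1 + D + H$ ($P{\left(D,H \right)} = \left(D + H\right) + 1 = 1 + D + H$)
$106 - 465 P{\left(B{\left(6 \right)},-4 \right)} = 106 - 465 \left(1 + 625 \cdot 6^{8} - 4\right) = 106 - 465 \left(1 + 625 \cdot 1679616 - 4\right) = 106 - 465 \left(1 + 1049760000 - 4\right) = 106 - 488138398605 = -488138398499$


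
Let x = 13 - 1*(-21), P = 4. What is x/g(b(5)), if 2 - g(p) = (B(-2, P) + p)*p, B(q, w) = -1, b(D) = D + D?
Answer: -17/44 ≈ -0.38636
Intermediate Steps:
b(D) = 2*D
g(p) = 2 - p*(-1 + p) (g(p) = 2 - (-1 + p)*p = 2 - p*(-1 + p))
x = 34 (x = 13 + 21 = 34)
x/g(b(5)) = 34/(2 + 2*5 - (2*5)**2) = 34/(2 + 10 - 1*10**2) = 34/(2 + 10 - 1*100) = 34/(2 + 10 - 100) = 34/(-88) = 34*(-1/88) = -17/44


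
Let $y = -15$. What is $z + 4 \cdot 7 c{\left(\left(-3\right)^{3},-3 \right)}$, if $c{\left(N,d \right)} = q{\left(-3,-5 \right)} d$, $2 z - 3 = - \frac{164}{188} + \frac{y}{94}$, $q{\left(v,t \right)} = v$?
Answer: $\frac{47561}{188} \approx 252.98$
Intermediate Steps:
$z = \frac{185}{188}$ ($z = \frac{3}{2} + \frac{- \frac{164}{188} - \frac{15}{94}}{2} = \frac{3}{2} + \frac{\left(-164\right) \frac{1}{188} - \frac{15}{94}}{2} = \frac{3}{2} + \frac{- \frac{41}{47} - \frac{15}{94}}{2} = \frac{3}{2} + \frac{1}{2} \left(- \frac{97}{94}\right) = \frac{3}{2} - \frac{97}{188} = \frac{185}{188} \approx 0.98404$)
$c{\left(N,d \right)} = - 3 d$
$z + 4 \cdot 7 c{\left(\left(-3\right)^{3},-3 \right)} = \frac{185}{188} + 4 \cdot 7 \left(\left(-3\right) \left(-3\right)\right) = \frac{185}{188} + 28 \cdot 9 = \frac{185}{188} + 252 = \frac{47561}{188}$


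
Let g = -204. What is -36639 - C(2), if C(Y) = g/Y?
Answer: -36537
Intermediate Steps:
C(Y) = -204/Y
-36639 - C(2) = -36639 - (-204)/2 = -36639 - 1*(-102) = -36639 + 102 = -36537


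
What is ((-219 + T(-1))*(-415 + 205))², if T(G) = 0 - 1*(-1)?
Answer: 2095808400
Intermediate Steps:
T(G) = 1 (T(G) = 0 + 1 = 1)
((-219 + T(-1))*(-415 + 205))² = ((-219 + 1)*(-415 + 205))² = (-218*(-210))² = 45780² = 2095808400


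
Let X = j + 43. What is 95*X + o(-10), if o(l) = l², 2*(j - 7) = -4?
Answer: 4660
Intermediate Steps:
j = 5 (j = 7 + (½)*(-4) = 7 - 2 = 5)
X = 48 (X = 5 + 43 = 48)
95*X + o(-10) = 95*48 + (-10)² = 4560 + 100 = 4660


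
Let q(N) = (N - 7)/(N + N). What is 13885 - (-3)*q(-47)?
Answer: 652676/47 ≈ 13887.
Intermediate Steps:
q(N) = (-7 + N)/(2*N) (q(N) = (-7 + N)/((2*N)) = (-7 + N)*(1/(2*N)) = (-7 + N)/(2*N))
13885 - (-3)*q(-47) = 13885 - (-3)*(½)*(-7 - 47)/(-47) = 13885 - (-3)*(½)*(-1/47)*(-54) = 13885 - (-3)*27/47 = 13885 - 1*(-81/47) = 13885 + 81/47 = 652676/47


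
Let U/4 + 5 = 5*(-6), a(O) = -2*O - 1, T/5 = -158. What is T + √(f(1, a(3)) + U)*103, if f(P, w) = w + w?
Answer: -790 + 103*I*√154 ≈ -790.0 + 1278.2*I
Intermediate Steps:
T = -790 (T = 5*(-158) = -790)
a(O) = -1 - 2*O
f(P, w) = 2*w
U = -140 (U = -20 + 4*(5*(-6)) = -20 + 4*(-30) = -20 - 120 = -140)
T + √(f(1, a(3)) + U)*103 = -790 + √(2*(-1 - 2*3) - 140)*103 = -790 + √(2*(-1 - 6) - 140)*103 = -790 + √(2*(-7) - 140)*103 = -790 + √(-14 - 140)*103 = -790 + √(-154)*103 = -790 + (I*√154)*103 = -790 + 103*I*√154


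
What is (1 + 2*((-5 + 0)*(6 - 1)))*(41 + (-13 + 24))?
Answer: -2548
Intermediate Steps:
(1 + 2*((-5 + 0)*(6 - 1)))*(41 + (-13 + 24)) = (1 + 2*(-5*5))*(41 + 11) = (1 + 2*(-25))*52 = (1 - 50)*52 = -49*52 = -2548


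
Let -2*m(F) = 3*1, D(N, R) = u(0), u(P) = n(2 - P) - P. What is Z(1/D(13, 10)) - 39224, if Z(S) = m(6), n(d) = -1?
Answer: -78451/2 ≈ -39226.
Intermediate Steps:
u(P) = -1 - P
D(N, R) = -1 (D(N, R) = -1 - 1*0 = -1 + 0 = -1)
m(F) = -3/2
Z(S) = -3/2
Z(1/D(13, 10)) - 39224 = -3/2 - 39224 = -78451/2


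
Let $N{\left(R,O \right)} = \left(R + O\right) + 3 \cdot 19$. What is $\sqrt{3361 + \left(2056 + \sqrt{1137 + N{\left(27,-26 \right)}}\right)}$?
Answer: $\sqrt{5417 + \sqrt{1195}} \approx 73.835$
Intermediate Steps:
$N{\left(R,O \right)} = 57 + O + R$ ($N{\left(R,O \right)} = \left(O + R\right) + 57 = 57 + O + R$)
$\sqrt{3361 + \left(2056 + \sqrt{1137 + N{\left(27,-26 \right)}}\right)} = \sqrt{3361 + \left(2056 + \sqrt{1137 + \left(57 - 26 + 27\right)}\right)} = \sqrt{3361 + \left(2056 + \sqrt{1137 + 58}\right)} = \sqrt{3361 + \left(2056 + \sqrt{1195}\right)} = \sqrt{5417 + \sqrt{1195}}$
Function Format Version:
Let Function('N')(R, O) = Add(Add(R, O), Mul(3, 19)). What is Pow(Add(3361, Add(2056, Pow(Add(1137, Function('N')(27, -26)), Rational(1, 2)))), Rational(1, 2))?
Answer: Pow(Add(5417, Pow(1195, Rational(1, 2))), Rational(1, 2)) ≈ 73.835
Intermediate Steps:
Function('N')(R, O) = Add(57, O, R) (Function('N')(R, O) = Add(Add(O, R), 57) = Add(57, O, R))
Pow(Add(3361, Add(2056, Pow(Add(1137, Function('N')(27, -26)), Rational(1, 2)))), Rational(1, 2)) = Pow(Add(3361, Add(2056, Pow(Add(1137, Add(57, -26, 27)), Rational(1, 2)))), Rational(1, 2)) = Pow(Add(3361, Add(2056, Pow(Add(1137, 58), Rational(1, 2)))), Rational(1, 2)) = Pow(Add(3361, Add(2056, Pow(1195, Rational(1, 2)))), Rational(1, 2)) = Pow(Add(5417, Pow(1195, Rational(1, 2))), Rational(1, 2))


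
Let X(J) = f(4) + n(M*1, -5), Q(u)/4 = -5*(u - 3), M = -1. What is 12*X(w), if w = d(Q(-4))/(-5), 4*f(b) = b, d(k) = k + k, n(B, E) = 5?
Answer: 72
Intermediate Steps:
Q(u) = 60 - 20*u (Q(u) = 4*(-5*(u - 3)) = 4*(-5*(-3 + u)) = 4*(15 - 5*u) = 60 - 20*u)
d(k) = 2*k
f(b) = b/4
w = -56 (w = (2*(60 - 20*(-4)))/(-5) = (2*(60 + 80))*(-1/5) = (2*140)*(-1/5) = 280*(-1/5) = -56)
X(J) = 6 (X(J) = (1/4)*4 + 5 = 1 + 5 = 6)
12*X(w) = 12*6 = 72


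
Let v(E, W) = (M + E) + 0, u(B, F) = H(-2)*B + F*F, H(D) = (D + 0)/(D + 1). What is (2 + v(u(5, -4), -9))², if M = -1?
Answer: 729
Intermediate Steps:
H(D) = D/(1 + D)
u(B, F) = F² + 2*B (u(B, F) = (-2/(1 - 2))*B + F*F = (-2/(-1))*B + F² = (-2*(-1))*B + F² = 2*B + F² = F² + 2*B)
v(E, W) = -1 + E (v(E, W) = (-1 + E) + 0 = -1 + E)
(2 + v(u(5, -4), -9))² = (2 + (-1 + ((-4)² + 2*5)))² = (2 + (-1 + (16 + 10)))² = (2 + (-1 + 26))² = (2 + 25)² = 27² = 729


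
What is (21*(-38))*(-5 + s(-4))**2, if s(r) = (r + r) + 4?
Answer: -64638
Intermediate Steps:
s(r) = 4 + 2*r (s(r) = 2*r + 4 = 4 + 2*r)
(21*(-38))*(-5 + s(-4))**2 = (21*(-38))*(-5 + (4 + 2*(-4)))**2 = -798*(-5 + (4 - 8))**2 = -798*(-5 - 4)**2 = -798*(-9)**2 = -798*81 = -64638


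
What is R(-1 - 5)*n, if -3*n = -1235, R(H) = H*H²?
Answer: -88920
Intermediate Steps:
R(H) = H³
n = 1235/3 (n = -⅓*(-1235) = 1235/3 ≈ 411.67)
R(-1 - 5)*n = (-1 - 5)³*(1235/3) = (-6)³*(1235/3) = -216*1235/3 = -88920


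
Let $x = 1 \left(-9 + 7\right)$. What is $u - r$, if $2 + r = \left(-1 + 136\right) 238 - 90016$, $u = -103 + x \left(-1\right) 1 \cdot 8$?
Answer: $57801$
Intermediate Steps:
$x = -2$ ($x = 1 \left(-2\right) = -2$)
$u = -87$ ($u = -103 - 2 \left(-1\right) 1 \cdot 8 = -103 - 2 \left(\left(-1\right) 8\right) = -103 - -16 = -103 + 16 = -87$)
$r = -57888$ ($r = -2 - \left(90016 - \left(-1 + 136\right) 238\right) = -2 + \left(135 \cdot 238 - 90016\right) = -2 + \left(32130 - 90016\right) = -2 - 57886 = -57888$)
$u - r = -87 - -57888 = -87 + 57888 = 57801$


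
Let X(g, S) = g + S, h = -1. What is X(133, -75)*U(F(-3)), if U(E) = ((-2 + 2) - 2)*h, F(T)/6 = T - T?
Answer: 116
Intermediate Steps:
X(g, S) = S + g
F(T) = 0 (F(T) = 6*(T - T) = 6*0 = 0)
U(E) = 2 (U(E) = ((-2 + 2) - 2)*(-1) = (0 - 2)*(-1) = -2*(-1) = 2)
X(133, -75)*U(F(-3)) = (-75 + 133)*2 = 58*2 = 116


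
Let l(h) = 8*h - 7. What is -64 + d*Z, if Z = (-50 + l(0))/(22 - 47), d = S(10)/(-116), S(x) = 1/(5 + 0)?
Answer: -928057/14500 ≈ -64.004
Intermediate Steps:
l(h) = -7 + 8*h
S(x) = 1/5
d = -1/580 (d = (1/5)/(-116) = (1/5)*(-1/116) = -1/580 ≈ -0.0017241)
Z = 57/25 (Z = (-50 + (-7 + 8*0))/(22 - 47) = (-50 + (-7 + 0))/(-25) = (-50 - 7)*(-1/25) = -57*(-1/25) = 57/25 ≈ 2.2800)
-64 + d*Z = -64 - 1/580*57/25 = -64 - 57/14500 = -928057/14500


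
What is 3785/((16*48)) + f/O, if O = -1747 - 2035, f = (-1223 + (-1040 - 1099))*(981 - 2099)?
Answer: -1436189509/1452288 ≈ -988.92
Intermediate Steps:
f = 3758716 (f = (-1223 - 2139)*(-1118) = -3362*(-1118) = 3758716)
O = -3782
3785/((16*48)) + f/O = 3785/((16*48)) + 3758716/(-3782) = 3785/768 + 3758716*(-1/3782) = 3785*(1/768) - 1879358/1891 = 3785/768 - 1879358/1891 = -1436189509/1452288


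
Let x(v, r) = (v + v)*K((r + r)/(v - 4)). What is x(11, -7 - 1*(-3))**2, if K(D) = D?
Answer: 30976/49 ≈ 632.16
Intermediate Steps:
x(v, r) = 4*r*v/(-4 + v) (x(v, r) = (v + v)*((r + r)/(v - 4)) = (2*v)*((2*r)/(-4 + v)) = (2*v)*(2*r/(-4 + v)) = 4*r*v/(-4 + v))
x(11, -7 - 1*(-3))**2 = (4*(-7 - 1*(-3))*11/(-4 + 11))**2 = (4*(-7 + 3)*11/7)**2 = (4*(-4)*11*(1/7))**2 = (-176/7)**2 = 30976/49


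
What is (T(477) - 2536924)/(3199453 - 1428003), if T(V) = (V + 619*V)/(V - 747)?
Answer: -3807029/2657175 ≈ -1.4327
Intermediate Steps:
T(V) = 620*V/(-747 + V) (T(V) = (620*V)/(-747 + V) = 620*V/(-747 + V))
(T(477) - 2536924)/(3199453 - 1428003) = (620*477/(-747 + 477) - 2536924)/(3199453 - 1428003) = (620*477/(-270) - 2536924)/1771450 = (620*477*(-1/270) - 2536924)*(1/1771450) = (-3286/3 - 2536924)*(1/1771450) = -7614058/3*1/1771450 = -3807029/2657175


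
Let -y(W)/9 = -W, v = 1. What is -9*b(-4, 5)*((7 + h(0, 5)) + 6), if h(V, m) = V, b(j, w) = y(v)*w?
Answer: -5265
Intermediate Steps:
y(W) = 9*W (y(W) = -(-9)*W = 9*W)
b(j, w) = 9*w (b(j, w) = (9*1)*w = 9*w)
-9*b(-4, 5)*((7 + h(0, 5)) + 6) = -9*9*5*((7 + 0) + 6) = -405*(7 + 6) = -405*13 = -9*585 = -5265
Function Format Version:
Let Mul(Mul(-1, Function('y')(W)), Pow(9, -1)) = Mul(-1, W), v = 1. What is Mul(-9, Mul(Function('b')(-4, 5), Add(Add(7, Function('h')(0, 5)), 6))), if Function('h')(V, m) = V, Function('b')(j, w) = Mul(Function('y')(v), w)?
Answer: -5265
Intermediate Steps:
Function('y')(W) = Mul(9, W) (Function('y')(W) = Mul(-9, Mul(-1, W)) = Mul(9, W))
Function('b')(j, w) = Mul(9, w) (Function('b')(j, w) = Mul(Mul(9, 1), w) = Mul(9, w))
Mul(-9, Mul(Function('b')(-4, 5), Add(Add(7, Function('h')(0, 5)), 6))) = Mul(-9, Mul(Mul(9, 5), Add(Add(7, 0), 6))) = Mul(-9, Mul(45, Add(7, 6))) = Mul(-9, Mul(45, 13)) = Mul(-9, 585) = -5265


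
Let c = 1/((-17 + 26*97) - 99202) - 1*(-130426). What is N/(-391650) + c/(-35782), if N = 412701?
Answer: -530613587392292/112926143412425 ≈ -4.6988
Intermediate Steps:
c = 12611802921/96697 (c = 1/((-17 + 2522) - 99202) + 130426 = 1/(2505 - 99202) + 130426 = 1/(-96697) + 130426 = -1/96697 + 130426 = 12611802921/96697 ≈ 1.3043e+5)
N/(-391650) + c/(-35782) = 412701/(-391650) + (12611802921/96697)/(-35782) = 412701*(-1/391650) + (12611802921/96697)*(-1/35782) = -137567/130550 - 12611802921/3460012054 = -530613587392292/112926143412425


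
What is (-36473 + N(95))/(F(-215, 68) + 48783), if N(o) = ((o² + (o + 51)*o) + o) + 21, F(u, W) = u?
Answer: -6731/24284 ≈ -0.27718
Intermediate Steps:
N(o) = 21 + o + o² + o*(51 + o) (N(o) = ((o² + (51 + o)*o) + o) + 21 = ((o² + o*(51 + o)) + o) + 21 = (o + o² + o*(51 + o)) + 21 = 21 + o + o² + o*(51 + o))
(-36473 + N(95))/(F(-215, 68) + 48783) = (-36473 + (21 + 2*95² + 52*95))/(-215 + 48783) = (-36473 + (21 + 2*9025 + 4940))/48568 = (-36473 + (21 + 18050 + 4940))*(1/48568) = (-36473 + 23011)*(1/48568) = -13462*1/48568 = -6731/24284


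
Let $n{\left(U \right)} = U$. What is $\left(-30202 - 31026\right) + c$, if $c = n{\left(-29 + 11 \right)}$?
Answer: $-61246$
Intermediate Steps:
$c = -18$ ($c = -29 + 11 = -18$)
$\left(-30202 - 31026\right) + c = \left(-30202 - 31026\right) - 18 = -61228 - 18 = -61246$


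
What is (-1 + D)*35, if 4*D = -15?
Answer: -665/4 ≈ -166.25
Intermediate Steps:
D = -15/4 (D = (¼)*(-15) = -15/4 ≈ -3.7500)
(-1 + D)*35 = (-1 - 15/4)*35 = -19/4*35 = -665/4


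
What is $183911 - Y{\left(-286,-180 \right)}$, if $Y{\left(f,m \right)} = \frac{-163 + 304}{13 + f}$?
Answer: $\frac{16735948}{91} \approx 1.8391 \cdot 10^{5}$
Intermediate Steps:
$Y{\left(f,m \right)} = \frac{141}{13 + f}$
$183911 - Y{\left(-286,-180 \right)} = 183911 - \frac{141}{13 - 286} = 183911 - \frac{141}{-273} = 183911 - 141 \left(- \frac{1}{273}\right) = 183911 - - \frac{47}{91} = 183911 + \frac{47}{91} = \frac{16735948}{91}$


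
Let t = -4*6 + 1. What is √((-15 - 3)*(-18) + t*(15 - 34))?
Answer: √761 ≈ 27.586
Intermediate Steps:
t = -23 (t = -24 + 1 = -23)
√((-15 - 3)*(-18) + t*(15 - 34)) = √((-15 - 3)*(-18) - 23*(15 - 34)) = √(-18*(-18) - 23*(-19)) = √(324 + 437) = √761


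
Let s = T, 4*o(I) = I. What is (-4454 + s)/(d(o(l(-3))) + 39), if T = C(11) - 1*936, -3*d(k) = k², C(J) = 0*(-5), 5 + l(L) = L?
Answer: -16170/113 ≈ -143.10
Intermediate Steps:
l(L) = -5 + L
o(I) = I/4
C(J) = 0
d(k) = -k²/3
T = -936 (T = 0 - 1*936 = 0 - 936 = -936)
s = -936
(-4454 + s)/(d(o(l(-3))) + 39) = (-4454 - 936)/(-(-5 - 3)²/16/3 + 39) = -5390/(-((¼)*(-8))²/3 + 39) = -5390/(-⅓*(-2)² + 39) = -5390/(-⅓*4 + 39) = -5390/(-4/3 + 39) = -5390/113/3 = -5390*3/113 = -16170/113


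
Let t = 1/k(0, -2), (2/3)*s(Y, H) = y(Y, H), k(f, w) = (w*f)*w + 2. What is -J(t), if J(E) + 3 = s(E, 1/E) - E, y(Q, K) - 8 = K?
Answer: -23/2 ≈ -11.500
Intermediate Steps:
y(Q, K) = 8 + K
k(f, w) = 2 + f*w**2 (k(f, w) = (f*w)*w + 2 = f*w**2 + 2 = 2 + f*w**2)
s(Y, H) = 12 + 3*H/2 (s(Y, H) = 3*(8 + H)/2 = 12 + 3*H/2)
t = 1/2 (t = 1/(2 + 0*(-2)**2) = 1/(2 + 0*4) = 1/(2 + 0) = 1/2 ≈ 0.50000)
J(E) = 9 - E + 3/(2*E) (J(E) = -3 + ((12 + 3*(1/E)/2) - E) = -3 + ((12 + 3/(2*E)) - E) = -3 + (12 - E + 3/(2*E)) = 9 - E + 3/(2*E))
-J(t) = -(9 - 1*1/2 + 3/(2*(1/2))) = -(9 - 1/2 + (3/2)*2) = -(9 - 1/2 + 3) = -1*23/2 = -23/2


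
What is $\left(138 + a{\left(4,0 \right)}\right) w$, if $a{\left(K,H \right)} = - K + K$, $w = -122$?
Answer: $-16836$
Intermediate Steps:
$a{\left(K,H \right)} = 0$
$\left(138 + a{\left(4,0 \right)}\right) w = \left(138 + 0\right) \left(-122\right) = 138 \left(-122\right) = -16836$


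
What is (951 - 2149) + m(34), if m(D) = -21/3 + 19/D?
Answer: -40951/34 ≈ -1204.4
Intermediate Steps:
m(D) = -7 + 19/D (m(D) = -21*⅓ + 19/D = -7 + 19/D)
(951 - 2149) + m(34) = (951 - 2149) + (-7 + 19/34) = -1198 + (-7 + 19*(1/34)) = -1198 + (-7 + 19/34) = -1198 - 219/34 = -40951/34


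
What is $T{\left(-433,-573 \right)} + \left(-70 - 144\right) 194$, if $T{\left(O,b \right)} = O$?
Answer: $-41949$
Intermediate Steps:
$T{\left(-433,-573 \right)} + \left(-70 - 144\right) 194 = -433 + \left(-70 - 144\right) 194 = -433 - 41516 = -41949$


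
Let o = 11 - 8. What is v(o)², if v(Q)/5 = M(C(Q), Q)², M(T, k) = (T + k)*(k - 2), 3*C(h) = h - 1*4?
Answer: 102400/81 ≈ 1264.2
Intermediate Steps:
o = 3
C(h) = -4/3 + h/3 (C(h) = (h - 1*4)/3 = (h - 4)/3 = (-4 + h)/3 = -4/3 + h/3)
M(T, k) = (-2 + k)*(T + k) (M(T, k) = (T + k)*(-2 + k) = (-2 + k)*(T + k))
v(Q) = 5*(8/3 + Q² - 8*Q/3 + Q*(-4/3 + Q/3))² (v(Q) = 5*(Q² - 2*(-4/3 + Q/3) - 2*Q + (-4/3 + Q/3)*Q)² = 5*(Q² + (8/3 - 2*Q/3) - 2*Q + Q*(-4/3 + Q/3))² = 5*(8/3 + Q² - 8*Q/3 + Q*(-4/3 + Q/3))²)
v(o)² = (5*(8 - 12*3 + 4*3²)²/9)² = (5*(8 - 36 + 4*9)²/9)² = (5*(8 - 36 + 36)²/9)² = ((5/9)*8²)² = ((5/9)*64)² = (320/9)² = 102400/81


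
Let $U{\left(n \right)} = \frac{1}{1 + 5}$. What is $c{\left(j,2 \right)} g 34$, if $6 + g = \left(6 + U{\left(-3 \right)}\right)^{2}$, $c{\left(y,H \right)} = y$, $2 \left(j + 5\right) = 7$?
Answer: $- \frac{19601}{12} \approx -1633.4$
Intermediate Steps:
$j = - \frac{3}{2}$ ($j = -5 + \frac{1}{2} \cdot 7 = -5 + \frac{7}{2} = - \frac{3}{2} \approx -1.5$)
$U{\left(n \right)} = \frac{1}{6}$
$g = \frac{1153}{36}$ ($g = -6 + \left(6 + \frac{1}{6}\right)^{2} = -6 + \left(\frac{37}{6}\right)^{2} = -6 + \frac{1369}{36} = \frac{1153}{36} \approx 32.028$)
$c{\left(j,2 \right)} g 34 = \left(- \frac{3}{2}\right) \frac{1153}{36} \cdot 34 = \left(- \frac{1153}{24}\right) 34 = - \frac{19601}{12}$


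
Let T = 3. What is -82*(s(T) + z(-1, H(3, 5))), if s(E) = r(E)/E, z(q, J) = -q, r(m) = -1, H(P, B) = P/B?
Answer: -164/3 ≈ -54.667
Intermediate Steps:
s(E) = -1/E
-82*(s(T) + z(-1, H(3, 5))) = -82*(-1/3 - 1*(-1)) = -82*(-1*⅓ + 1) = -82*(-⅓ + 1) = -82*⅔ = -164/3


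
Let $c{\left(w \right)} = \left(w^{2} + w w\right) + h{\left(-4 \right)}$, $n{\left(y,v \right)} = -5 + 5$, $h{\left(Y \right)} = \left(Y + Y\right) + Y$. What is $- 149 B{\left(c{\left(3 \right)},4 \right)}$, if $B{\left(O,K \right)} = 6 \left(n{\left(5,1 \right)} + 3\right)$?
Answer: $-2682$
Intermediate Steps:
$h{\left(Y \right)} = 3 Y$ ($h{\left(Y \right)} = 2 Y + Y = 3 Y$)
$n{\left(y,v \right)} = 0$
$c{\left(w \right)} = -12 + 2 w^{2}$ ($c{\left(w \right)} = \left(w^{2} + w w\right) + 3 \left(-4\right) = \left(w^{2} + w^{2}\right) - 12 = 2 w^{2} - 12 = -12 + 2 w^{2}$)
$B{\left(O,K \right)} = 18$ ($B{\left(O,K \right)} = 6 \left(0 + 3\right) = 6 \cdot 3 = 18$)
$- 149 B{\left(c{\left(3 \right)},4 \right)} = \left(-149\right) 18 = -2682$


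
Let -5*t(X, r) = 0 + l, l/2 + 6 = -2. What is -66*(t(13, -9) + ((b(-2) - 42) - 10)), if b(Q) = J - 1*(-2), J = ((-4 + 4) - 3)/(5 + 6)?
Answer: 15534/5 ≈ 3106.8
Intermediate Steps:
l = -16 (l = -12 + 2*(-2) = -12 - 4 = -16)
J = -3/11 (J = (0 - 3)/11 = -3*1/11 = -3/11 ≈ -0.27273)
b(Q) = 19/11 (b(Q) = -3/11 - 1*(-2) = -3/11 + 2 = 19/11)
t(X, r) = 16/5 (t(X, r) = -(0 - 16)/5 = -⅕*(-16) = 16/5)
-66*(t(13, -9) + ((b(-2) - 42) - 10)) = -66*(16/5 + ((19/11 - 42) - 10)) = -66*(16/5 + (-443/11 - 10)) = -66*(16/5 - 553/11) = -66*(-2589/55) = 15534/5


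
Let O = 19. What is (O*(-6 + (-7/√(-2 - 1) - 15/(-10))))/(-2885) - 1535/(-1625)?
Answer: 365393/375050 - 133*I*√3/8655 ≈ 0.97425 - 0.026616*I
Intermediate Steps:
(O*(-6 + (-7/√(-2 - 1) - 15/(-10))))/(-2885) - 1535/(-1625) = (19*(-6 + (-7/√(-2 - 1) - 15/(-10))))/(-2885) - 1535/(-1625) = (19*(-6 + (-7*(-I*√3/3) - 15*(-⅒))))*(-1/2885) - 1535*(-1/1625) = (19*(-6 + (-7*(-I*√3/3) + 3/2)))*(-1/2885) + 307/325 = (19*(-6 + (-(-7)*I*√3/3 + 3/2)))*(-1/2885) + 307/325 = (19*(-6 + (7*I*√3/3 + 3/2)))*(-1/2885) + 307/325 = (19*(-6 + (3/2 + 7*I*√3/3)))*(-1/2885) + 307/325 = (19*(-9/2 + 7*I*√3/3))*(-1/2885) + 307/325 = (-171/2 + 133*I*√3/3)*(-1/2885) + 307/325 = (171/5770 - 133*I*√3/8655) + 307/325 = 365393/375050 - 133*I*√3/8655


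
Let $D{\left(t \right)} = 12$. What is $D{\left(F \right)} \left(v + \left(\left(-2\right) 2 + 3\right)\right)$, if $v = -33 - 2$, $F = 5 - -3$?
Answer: $-432$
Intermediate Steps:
$F = 8$ ($F = 5 + 3 = 8$)
$v = -35$ ($v = -33 - 2 = -35$)
$D{\left(F \right)} \left(v + \left(\left(-2\right) 2 + 3\right)\right) = 12 \left(-35 + \left(\left(-2\right) 2 + 3\right)\right) = 12 \left(-35 + \left(-4 + 3\right)\right) = 12 \left(-35 - 1\right) = 12 \left(-36\right) = -432$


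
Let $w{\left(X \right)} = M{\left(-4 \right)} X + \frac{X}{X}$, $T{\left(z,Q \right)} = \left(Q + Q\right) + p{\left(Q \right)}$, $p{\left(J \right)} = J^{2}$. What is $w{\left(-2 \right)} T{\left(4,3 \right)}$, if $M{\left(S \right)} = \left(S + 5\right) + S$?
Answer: $105$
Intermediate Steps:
$M{\left(S \right)} = 5 + 2 S$ ($M{\left(S \right)} = \left(5 + S\right) + S = 5 + 2 S$)
$T{\left(z,Q \right)} = Q^{2} + 2 Q$ ($T{\left(z,Q \right)} = \left(Q + Q\right) + Q^{2} = 2 Q + Q^{2} = Q^{2} + 2 Q$)
$w{\left(X \right)} = 1 - 3 X$ ($w{\left(X \right)} = \left(5 + 2 \left(-4\right)\right) X + \frac{X}{X} = \left(5 - 8\right) X + 1 = - 3 X + 1 = 1 - 3 X$)
$w{\left(-2 \right)} T{\left(4,3 \right)} = \left(1 - -6\right) 3 \left(2 + 3\right) = \left(1 + 6\right) 3 \cdot 5 = 7 \cdot 15 = 105$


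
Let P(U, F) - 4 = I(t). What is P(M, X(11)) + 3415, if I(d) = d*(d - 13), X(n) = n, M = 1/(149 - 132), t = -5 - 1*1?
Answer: 3533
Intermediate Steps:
t = -6 (t = -5 - 1 = -6)
M = 1/17 ≈ 0.058824
I(d) = d*(-13 + d)
P(U, F) = 118 (P(U, F) = 4 - 6*(-13 - 6) = 4 - 6*(-19) = 4 + 114 = 118)
P(M, X(11)) + 3415 = 118 + 3415 = 3533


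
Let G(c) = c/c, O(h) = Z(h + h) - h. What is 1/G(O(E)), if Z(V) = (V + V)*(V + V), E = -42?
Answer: 1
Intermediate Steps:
Z(V) = 4*V² (Z(V) = (2*V)*(2*V) = 4*V²)
O(h) = -h + 16*h² (O(h) = 4*(h + h)² - h = 4*(2*h)² - h = 4*(4*h²) - h = 16*h² - h = -h + 16*h²)
G(c) = 1
1/G(O(E)) = 1/1 = 1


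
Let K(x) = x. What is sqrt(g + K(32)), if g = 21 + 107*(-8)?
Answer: I*sqrt(803) ≈ 28.337*I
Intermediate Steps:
g = -835 (g = 21 - 856 = -835)
sqrt(g + K(32)) = sqrt(-835 + 32) = sqrt(-803) = I*sqrt(803)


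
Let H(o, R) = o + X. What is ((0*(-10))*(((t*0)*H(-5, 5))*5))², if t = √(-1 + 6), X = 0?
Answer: 0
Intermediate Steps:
t = √5 ≈ 2.2361
H(o, R) = o (H(o, R) = o + 0 = o)
((0*(-10))*(((t*0)*H(-5, 5))*5))² = ((0*(-10))*(((√5*0)*(-5))*5))² = (0*((0*(-5))*5))² = (0*(0*5))² = (0*0)² = 0² = 0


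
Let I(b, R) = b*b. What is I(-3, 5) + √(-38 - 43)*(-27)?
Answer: 9 - 243*I ≈ 9.0 - 243.0*I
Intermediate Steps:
I(b, R) = b²
I(-3, 5) + √(-38 - 43)*(-27) = (-3)² + √(-38 - 43)*(-27) = 9 + √(-81)*(-27) = 9 + (9*I)*(-27) = 9 - 243*I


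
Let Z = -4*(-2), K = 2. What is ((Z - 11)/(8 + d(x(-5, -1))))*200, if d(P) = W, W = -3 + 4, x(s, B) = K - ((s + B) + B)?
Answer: -200/3 ≈ -66.667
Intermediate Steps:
x(s, B) = 2 - s - 2*B (x(s, B) = 2 - ((s + B) + B) = 2 - ((B + s) + B) = 2 - (s + 2*B) = 2 + (-s - 2*B) = 2 - s - 2*B)
W = 1
Z = 8
d(P) = 1
((Z - 11)/(8 + d(x(-5, -1))))*200 = ((8 - 11)/(8 + 1))*200 = -3/9*200 = -3*1/9*200 = -1/3*200 = -200/3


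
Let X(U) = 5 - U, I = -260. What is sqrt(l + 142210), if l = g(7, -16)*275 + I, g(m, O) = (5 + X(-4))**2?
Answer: 5*sqrt(7834) ≈ 442.55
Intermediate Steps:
g(m, O) = 196 (g(m, O) = (5 + (5 - 1*(-4)))**2 = (5 + (5 + 4))**2 = (5 + 9)**2 = 14**2 = 196)
l = 53640 (l = 196*275 - 260 = 53900 - 260 = 53640)
sqrt(l + 142210) = sqrt(53640 + 142210) = sqrt(195850) = 5*sqrt(7834)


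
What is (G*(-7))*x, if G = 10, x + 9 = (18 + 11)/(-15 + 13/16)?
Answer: 175490/227 ≈ 773.08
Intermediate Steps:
x = -2507/227 (x = -9 + (18 + 11)/(-15 + 13/16) = -9 + 29/(-15 + 13*(1/16)) = -9 + 29/(-15 + 13/16) = -9 + 29/(-227/16) = -9 + 29*(-16/227) = -9 - 464/227 = -2507/227 ≈ -11.044)
(G*(-7))*x = (10*(-7))*(-2507/227) = -70*(-2507/227) = 175490/227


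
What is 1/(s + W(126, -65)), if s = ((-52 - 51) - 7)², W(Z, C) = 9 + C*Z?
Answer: 1/3919 ≈ 0.00025517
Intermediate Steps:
s = 12100 (s = (-103 - 7)² = (-110)² = 12100)
1/(s + W(126, -65)) = 1/(12100 + (9 - 65*126)) = 1/(12100 + (9 - 8190)) = 1/(12100 - 8181) = 1/3919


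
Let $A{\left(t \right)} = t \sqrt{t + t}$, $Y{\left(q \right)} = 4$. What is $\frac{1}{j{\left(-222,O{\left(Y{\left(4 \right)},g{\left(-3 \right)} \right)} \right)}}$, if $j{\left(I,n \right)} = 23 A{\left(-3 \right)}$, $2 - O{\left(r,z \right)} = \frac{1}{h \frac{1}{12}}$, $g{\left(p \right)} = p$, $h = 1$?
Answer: $\frac{i \sqrt{6}}{414} \approx 0.0059166 i$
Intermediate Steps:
$A{\left(t \right)} = \sqrt{2} t^{\frac{3}{2}}$ ($A{\left(t \right)} = t \sqrt{2 t} = t \sqrt{2} \sqrt{t} = \sqrt{2} t^{\frac{3}{2}}$)
$O{\left(r,z \right)} = -10$ ($O{\left(r,z \right)} = 2 - \frac{1}{1 \cdot \frac{1}{12}} = 2 - \frac{1}{\frac{1}{12}} = 2 - 12 = -10$)
$j{\left(I,n \right)} = - 69 i \sqrt{6}$ ($j{\left(I,n \right)} = 23 \sqrt{2} \left(-3\right)^{\frac{3}{2}} = 23 \sqrt{2} \left(- 3 i \sqrt{3}\right) = 23 \left(- 3 i \sqrt{6}\right) = - 69 i \sqrt{6}$)
$\frac{1}{j{\left(-222,O{\left(Y{\left(4 \right)},g{\left(-3 \right)} \right)} \right)}} = \frac{1}{\left(-69\right) i \sqrt{6}} = \frac{i \sqrt{6}}{414}$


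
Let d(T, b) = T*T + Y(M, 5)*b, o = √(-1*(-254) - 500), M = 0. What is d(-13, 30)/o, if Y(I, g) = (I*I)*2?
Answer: -169*I*√246/246 ≈ -10.775*I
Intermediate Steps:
o = I*√246 (o = √(254 - 500) = √(-246) = I*√246 ≈ 15.684*I)
Y(I, g) = 2*I² (Y(I, g) = I²*2 = 2*I²)
d(T, b) = T² (d(T, b) = T*T + (2*0²)*b = T² + (2*0)*b = T² + 0*b = T² + 0 = T²)
d(-13, 30)/o = (-13)²/((I*√246)) = 169*(-I*√246/246) = -169*I*√246/246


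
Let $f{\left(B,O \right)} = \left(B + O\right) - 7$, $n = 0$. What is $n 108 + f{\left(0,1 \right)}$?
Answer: $-6$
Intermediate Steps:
$f{\left(B,O \right)} = -7 + B + O$
$n 108 + f{\left(0,1 \right)} = 0 \cdot 108 + \left(-7 + 0 + 1\right) = 0 - 6 = -6$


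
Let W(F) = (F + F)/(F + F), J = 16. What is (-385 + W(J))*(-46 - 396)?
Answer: 169728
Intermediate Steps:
W(F) = 1 (W(F) = (2*F)/((2*F)) = (2*F)*(1/(2*F)) = 1)
(-385 + W(J))*(-46 - 396) = (-385 + 1)*(-46 - 396) = -384*(-442) = 169728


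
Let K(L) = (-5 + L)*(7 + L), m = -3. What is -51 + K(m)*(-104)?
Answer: 3277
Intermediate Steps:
-51 + K(m)*(-104) = -51 + (-35 + (-3)**2 + 2*(-3))*(-104) = -51 + (-35 + 9 - 6)*(-104) = -51 - 32*(-104) = -51 + 3328 = 3277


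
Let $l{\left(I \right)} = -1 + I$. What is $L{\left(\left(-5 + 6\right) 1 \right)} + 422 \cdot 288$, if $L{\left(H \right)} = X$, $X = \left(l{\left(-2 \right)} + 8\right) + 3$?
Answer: $121544$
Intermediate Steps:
$X = 8$ ($X = \left(\left(-1 - 2\right) + 8\right) + 3 = \left(-3 + 8\right) + 3 = 5 + 3 = 8$)
$L{\left(H \right)} = 8$
$L{\left(\left(-5 + 6\right) 1 \right)} + 422 \cdot 288 = 8 + 422 \cdot 288 = 8 + 121536 = 121544$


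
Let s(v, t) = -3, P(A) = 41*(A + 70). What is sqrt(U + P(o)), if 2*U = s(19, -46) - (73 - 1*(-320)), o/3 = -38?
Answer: I*sqrt(2002) ≈ 44.744*I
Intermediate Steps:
o = -114 (o = 3*(-38) = -114)
P(A) = 2870 + 41*A (P(A) = 41*(70 + A) = 2870 + 41*A)
U = -198 (U = (-3 - (73 - 1*(-320)))/2 = (-3 - (73 + 320))/2 = (-3 - 1*393)/2 = (-3 - 393)/2 = (1/2)*(-396) = -198)
sqrt(U + P(o)) = sqrt(-198 + (2870 + 41*(-114))) = sqrt(-198 + (2870 - 4674)) = sqrt(-198 - 1804) = sqrt(-2002) = I*sqrt(2002)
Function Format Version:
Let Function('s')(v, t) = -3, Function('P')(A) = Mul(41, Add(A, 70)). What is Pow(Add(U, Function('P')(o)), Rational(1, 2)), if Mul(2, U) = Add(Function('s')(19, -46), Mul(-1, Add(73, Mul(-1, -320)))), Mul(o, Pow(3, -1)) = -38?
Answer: Mul(I, Pow(2002, Rational(1, 2))) ≈ Mul(44.744, I)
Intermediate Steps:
o = -114 (o = Mul(3, -38) = -114)
Function('P')(A) = Add(2870, Mul(41, A)) (Function('P')(A) = Mul(41, Add(70, A)) = Add(2870, Mul(41, A)))
U = -198 (U = Mul(Rational(1, 2), Add(-3, Mul(-1, Add(73, Mul(-1, -320))))) = Mul(Rational(1, 2), Add(-3, Mul(-1, Add(73, 320)))) = Mul(Rational(1, 2), Add(-3, Mul(-1, 393))) = Mul(Rational(1, 2), Add(-3, -393)) = Mul(Rational(1, 2), -396) = -198)
Pow(Add(U, Function('P')(o)), Rational(1, 2)) = Pow(Add(-198, Add(2870, Mul(41, -114))), Rational(1, 2)) = Pow(Add(-198, Add(2870, -4674)), Rational(1, 2)) = Pow(Add(-198, -1804), Rational(1, 2)) = Pow(-2002, Rational(1, 2)) = Mul(I, Pow(2002, Rational(1, 2)))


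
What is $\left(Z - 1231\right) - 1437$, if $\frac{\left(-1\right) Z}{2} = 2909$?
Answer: $-8486$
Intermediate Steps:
$Z = -5818$ ($Z = \left(-2\right) 2909 = -5818$)
$\left(Z - 1231\right) - 1437 = \left(-5818 - 1231\right) - 1437 = -7049 - 1437 = -8486$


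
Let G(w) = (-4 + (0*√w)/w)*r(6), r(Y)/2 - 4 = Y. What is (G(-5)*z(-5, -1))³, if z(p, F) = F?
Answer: 512000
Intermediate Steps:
r(Y) = 8 + 2*Y
G(w) = -80 (G(w) = (-4 + (0*√w)/w)*(8 + 2*6) = (-4 + 0/w)*(8 + 12) = (-4 + 0)*20 = -4*20 = -80)
(G(-5)*z(-5, -1))³ = (-80*(-1))³ = 80³ = 512000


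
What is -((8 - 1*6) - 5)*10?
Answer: 30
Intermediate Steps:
-((8 - 1*6) - 5)*10 = -((8 - 6) - 5)*10 = -(2 - 5)*10 = -(-3)*10 = -1*(-30) = 30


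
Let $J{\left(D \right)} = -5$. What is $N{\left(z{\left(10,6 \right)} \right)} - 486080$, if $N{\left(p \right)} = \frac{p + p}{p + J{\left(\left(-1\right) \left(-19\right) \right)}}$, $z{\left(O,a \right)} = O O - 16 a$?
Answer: $-486088$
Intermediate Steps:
$z{\left(O,a \right)} = O^{2} - 16 a$
$N{\left(p \right)} = \frac{2 p}{-5 + p}$ ($N{\left(p \right)} = \frac{p + p}{p - 5} = \frac{2 p}{-5 + p}$)
$N{\left(z{\left(10,6 \right)} \right)} - 486080 = \frac{2 \left(10^{2} - 96\right)}{-5 + \left(10^{2} - 96\right)} - 486080 = \frac{2 \left(100 - 96\right)}{-5 + \left(100 - 96\right)} - 486080 = 2 \cdot 4 \frac{1}{-5 + 4} - 486080 = 2 \cdot 4 \frac{1}{-1} - 486080 = 2 \cdot 4 \left(-1\right) - 486080 = -8 - 486080 = -486088$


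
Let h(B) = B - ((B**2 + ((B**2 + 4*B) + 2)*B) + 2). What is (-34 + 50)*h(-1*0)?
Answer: -32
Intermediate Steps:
h(B) = -2 + B - B**2 - B*(2 + B**2 + 4*B) (h(B) = B - ((B**2 + (2 + B**2 + 4*B)*B) + 2) = B - ((B**2 + B*(2 + B**2 + 4*B)) + 2) = B - (2 + B**2 + B*(2 + B**2 + 4*B)) = B + (-2 - B**2 - B*(2 + B**2 + 4*B)) = -2 + B - B**2 - B*(2 + B**2 + 4*B))
(-34 + 50)*h(-1*0) = (-34 + 50)*(-2 - (-1)*0 - (-1*0)**3 - 5*(-1*0)**2) = 16*(-2 - 1*0 - 1*0**3 - 5*0**2) = 16*(-2 + 0 - 1*0 - 5*0) = 16*(-2 + 0 + 0 + 0) = 16*(-2) = -32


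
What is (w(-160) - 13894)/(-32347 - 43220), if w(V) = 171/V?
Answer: 2223211/12090720 ≈ 0.18388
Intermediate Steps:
(w(-160) - 13894)/(-32347 - 43220) = (171/(-160) - 13894)/(-32347 - 43220) = (171*(-1/160) - 13894)/(-75567) = (-171/160 - 13894)*(-1/75567) = -2223211/160*(-1/75567) = 2223211/12090720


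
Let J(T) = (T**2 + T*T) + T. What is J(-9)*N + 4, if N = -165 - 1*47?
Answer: -32432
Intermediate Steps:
N = -212 (N = -165 - 47 = -212)
J(T) = T + 2*T**2 (J(T) = (T**2 + T**2) + T = 2*T**2 + T = T + 2*T**2)
J(-9)*N + 4 = -9*(1 + 2*(-9))*(-212) + 4 = -9*(1 - 18)*(-212) + 4 = -9*(-17)*(-212) + 4 = 153*(-212) + 4 = -32436 + 4 = -32432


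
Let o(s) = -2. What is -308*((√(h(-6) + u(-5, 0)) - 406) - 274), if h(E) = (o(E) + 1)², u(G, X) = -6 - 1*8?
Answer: 209440 - 308*I*√13 ≈ 2.0944e+5 - 1110.5*I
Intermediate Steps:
u(G, X) = -14 (u(G, X) = -6 - 8 = -14)
h(E) = 1 (h(E) = (-2 + 1)² = (-1)² = 1)
-308*((√(h(-6) + u(-5, 0)) - 406) - 274) = -308*((√(1 - 14) - 406) - 274) = -308*((√(-13) - 406) - 274) = -308*((I*√13 - 406) - 274) = -308*((-406 + I*√13) - 274) = -308*(-680 + I*√13) = 209440 - 308*I*√13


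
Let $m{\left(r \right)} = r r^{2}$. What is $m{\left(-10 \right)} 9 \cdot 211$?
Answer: $-1899000$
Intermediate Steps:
$m{\left(r \right)} = r^{3}$
$m{\left(-10 \right)} 9 \cdot 211 = \left(-10\right)^{3} \cdot 9 \cdot 211 = \left(-1000\right) 1899 = -1899000$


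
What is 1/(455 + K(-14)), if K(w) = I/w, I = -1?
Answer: 14/6371 ≈ 0.0021975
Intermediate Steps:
K(w) = -1/w
1/(455 + K(-14)) = 1/(455 - 1/(-14)) = 1/(455 - 1*(-1/14)) = 1/(455 + 1/14) = 1/(6371/14) = 14/6371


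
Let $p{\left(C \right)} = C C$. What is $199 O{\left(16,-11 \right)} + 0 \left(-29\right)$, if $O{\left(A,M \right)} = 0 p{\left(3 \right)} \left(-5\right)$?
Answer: $0$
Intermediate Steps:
$p{\left(C \right)} = C^{2}$
$O{\left(A,M \right)} = 0$ ($O{\left(A,M \right)} = 0 \cdot 3^{2} \left(-5\right) = 0 \cdot 9 \left(-5\right) = 0 \left(-5\right) = 0$)
$199 O{\left(16,-11 \right)} + 0 \left(-29\right) = 199 \cdot 0 + 0 \left(-29\right) = 0 + 0 = 0$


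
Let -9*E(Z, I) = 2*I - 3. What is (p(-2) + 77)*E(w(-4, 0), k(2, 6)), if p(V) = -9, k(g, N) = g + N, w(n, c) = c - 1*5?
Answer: -884/9 ≈ -98.222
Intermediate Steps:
w(n, c) = -5 + c (w(n, c) = c - 5 = -5 + c)
k(g, N) = N + g
E(Z, I) = ⅓ - 2*I/9 (E(Z, I) = -(2*I - 3)/9 = -(-3 + 2*I)/9 = ⅓ - 2*I/9)
(p(-2) + 77)*E(w(-4, 0), k(2, 6)) = (-9 + 77)*(⅓ - 2*(6 + 2)/9) = 68*(⅓ - 2/9*8) = 68*(⅓ - 16/9) = 68*(-13/9) = -884/9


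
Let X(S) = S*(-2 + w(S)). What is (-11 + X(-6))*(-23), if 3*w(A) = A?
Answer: -299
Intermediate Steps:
w(A) = A/3
X(S) = S*(-2 + S/3)
(-11 + X(-6))*(-23) = (-11 + (⅓)*(-6)*(-6 - 6))*(-23) = (-11 + (⅓)*(-6)*(-12))*(-23) = (-11 + 24)*(-23) = 13*(-23) = -299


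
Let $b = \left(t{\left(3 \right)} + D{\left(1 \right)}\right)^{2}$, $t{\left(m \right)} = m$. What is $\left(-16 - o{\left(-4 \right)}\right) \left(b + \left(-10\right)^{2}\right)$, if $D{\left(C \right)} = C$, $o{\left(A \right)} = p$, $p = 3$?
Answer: $-2204$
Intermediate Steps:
$o{\left(A \right)} = 3$
$b = 16$ ($b = \left(3 + 1\right)^{2} = 4^{2} = 16$)
$\left(-16 - o{\left(-4 \right)}\right) \left(b + \left(-10\right)^{2}\right) = \left(-16 - 3\right) \left(16 + \left(-10\right)^{2}\right) = \left(-16 - 3\right) \left(16 + 100\right) = \left(-19\right) 116 = -2204$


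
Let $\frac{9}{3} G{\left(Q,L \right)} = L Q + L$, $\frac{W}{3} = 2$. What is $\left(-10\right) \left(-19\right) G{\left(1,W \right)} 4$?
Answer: $3040$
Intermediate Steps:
$W = 6$ ($W = 3 \cdot 2 = 6$)
$G{\left(Q,L \right)} = \frac{L}{3} + \frac{L Q}{3}$ ($G{\left(Q,L \right)} = \frac{L Q + L}{3} = \frac{L + L Q}{3} = \frac{L}{3} + \frac{L Q}{3}$)
$\left(-10\right) \left(-19\right) G{\left(1,W \right)} 4 = \left(-10\right) \left(-19\right) \frac{1}{3} \cdot 6 \left(1 + 1\right) 4 = 190 \cdot \frac{1}{3} \cdot 6 \cdot 2 \cdot 4 = 190 \cdot 4 \cdot 4 = 190 \cdot 16 = 3040$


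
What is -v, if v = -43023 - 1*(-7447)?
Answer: 35576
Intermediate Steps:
v = -35576 (v = -43023 + 7447 = -35576)
-v = -1*(-35576) = 35576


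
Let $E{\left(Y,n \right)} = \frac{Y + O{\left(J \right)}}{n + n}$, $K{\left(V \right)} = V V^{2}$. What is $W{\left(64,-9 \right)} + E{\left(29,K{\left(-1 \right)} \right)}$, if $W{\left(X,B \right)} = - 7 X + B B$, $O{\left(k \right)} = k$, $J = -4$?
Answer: $- \frac{759}{2} \approx -379.5$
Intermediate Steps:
$K{\left(V \right)} = V^{3}$
$E{\left(Y,n \right)} = \frac{-4 + Y}{2 n}$ ($E{\left(Y,n \right)} = \frac{Y - 4}{n + n} = \frac{-4 + Y}{2 n}$)
$W{\left(X,B \right)} = B^{2} - 7 X$ ($W{\left(X,B \right)} = - 7 X + B^{2} = B^{2} - 7 X$)
$W{\left(64,-9 \right)} + E{\left(29,K{\left(-1 \right)} \right)} = \left(\left(-9\right)^{2} - 448\right) + \frac{-4 + 29}{2 \left(-1\right)^{3}} = \left(81 - 448\right) + \frac{1}{2} \frac{1}{-1} \cdot 25 = -367 + \frac{1}{2} \left(-1\right) 25 = -367 - \frac{25}{2} = - \frac{759}{2}$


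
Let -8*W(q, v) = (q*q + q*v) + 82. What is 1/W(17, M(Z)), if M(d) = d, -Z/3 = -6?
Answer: -8/677 ≈ -0.011817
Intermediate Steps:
Z = 18 (Z = -3*(-6) = 18)
W(q, v) = -41/4 - q²/8 - q*v/8 (W(q, v) = -((q*q + q*v) + 82)/8 = -((q² + q*v) + 82)/8 = -(82 + q² + q*v)/8 = -41/4 - q²/8 - q*v/8)
1/W(17, M(Z)) = 1/(-41/4 - ⅛*17² - ⅛*17*18) = 1/(-41/4 - ⅛*289 - 153/4) = 1/(-41/4 - 289/8 - 153/4) = 1/(-677/8) = -8/677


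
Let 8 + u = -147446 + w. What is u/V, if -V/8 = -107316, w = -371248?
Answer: -259351/429264 ≈ -0.60418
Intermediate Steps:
V = 858528 (V = -8*(-107316) = 858528)
u = -518702 (u = -8 + (-147446 - 371248) = -8 - 518694 = -518702)
u/V = -518702/858528 = -518702*1/858528 = -259351/429264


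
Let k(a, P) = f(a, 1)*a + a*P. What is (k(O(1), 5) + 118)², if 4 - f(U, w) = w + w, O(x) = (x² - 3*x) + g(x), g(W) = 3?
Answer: 15625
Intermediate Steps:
O(x) = 3 + x² - 3*x (O(x) = (x² - 3*x) + 3 = 3 + x² - 3*x)
f(U, w) = 4 - 2*w (f(U, w) = 4 - (w + w) = 4 - 2*w)
k(a, P) = 2*a + P*a (k(a, P) = (4 - 2*1)*a + a*P = (4 - 2)*a + P*a = 2*a + P*a)
(k(O(1), 5) + 118)² = ((3 + 1² - 3*1)*(2 + 5) + 118)² = ((3 + 1 - 3)*7 + 118)² = (1*7 + 118)² = (7 + 118)² = 125² = 15625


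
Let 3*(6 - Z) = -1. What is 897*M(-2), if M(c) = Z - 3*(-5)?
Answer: 19136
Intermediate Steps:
Z = 19/3 (Z = 6 - ⅓*(-1) = 6 + ⅓ = 19/3 ≈ 6.3333)
M(c) = 64/3 (M(c) = 19/3 - 3*(-5) = 19/3 + 15 = 64/3)
897*M(-2) = 897*(64/3) = 19136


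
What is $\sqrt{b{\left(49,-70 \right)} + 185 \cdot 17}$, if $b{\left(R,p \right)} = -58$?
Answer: $21 \sqrt{7} \approx 55.561$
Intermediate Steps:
$\sqrt{b{\left(49,-70 \right)} + 185 \cdot 17} = \sqrt{-58 + 185 \cdot 17} = \sqrt{-58 + 3145} = \sqrt{3087} = 21 \sqrt{7}$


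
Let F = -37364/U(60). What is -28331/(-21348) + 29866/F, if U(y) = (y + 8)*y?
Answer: -650066315489/199411668 ≈ -3259.9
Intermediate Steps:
U(y) = y*(8 + y) (U(y) = (8 + y)*y = y*(8 + y))
F = -9341/1020 (F = -37364*1/(60*(8 + 60)) = -37364/(60*68) = -37364/4080 = -37364*1/4080 = -9341/1020 ≈ -9.1578)
-28331/(-21348) + 29866/F = -28331/(-21348) + 29866/(-9341/1020) = -28331*(-1/21348) + 29866*(-1020/9341) = 28331/21348 - 30463320/9341 = -650066315489/199411668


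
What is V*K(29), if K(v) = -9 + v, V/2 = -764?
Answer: -30560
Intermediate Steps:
V = -1528 (V = 2*(-764) = -1528)
V*K(29) = -1528*(-9 + 29) = -1528*20 = -30560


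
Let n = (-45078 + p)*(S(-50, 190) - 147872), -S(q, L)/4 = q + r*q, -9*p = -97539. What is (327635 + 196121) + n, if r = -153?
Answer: 6104616460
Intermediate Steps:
p = 32513/3 (p = -⅑*(-97539) = 32513/3 ≈ 10838.)
S(q, L) = 608*q (S(q, L) = -4*(q - 153*q) = -(-608)*q = 608*q)
n = 6104092704 (n = (-45078 + 32513/3)*(608*(-50) - 147872) = -102721*(-30400 - 147872)/3 = -102721/3*(-178272) = 6104092704)
(327635 + 196121) + n = (327635 + 196121) + 6104092704 = 523756 + 6104092704 = 6104616460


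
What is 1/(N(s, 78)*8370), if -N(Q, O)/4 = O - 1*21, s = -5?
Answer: -1/1908360 ≈ -5.2401e-7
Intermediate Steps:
N(Q, O) = 84 - 4*O (N(Q, O) = -4*(O - 1*21) = -4*(O - 21) = -4*(-21 + O) = 84 - 4*O)
1/(N(s, 78)*8370) = 1/((84 - 4*78)*8370) = (1/8370)/(84 - 312) = (1/8370)/(-228) = -1/228*1/8370 = -1/1908360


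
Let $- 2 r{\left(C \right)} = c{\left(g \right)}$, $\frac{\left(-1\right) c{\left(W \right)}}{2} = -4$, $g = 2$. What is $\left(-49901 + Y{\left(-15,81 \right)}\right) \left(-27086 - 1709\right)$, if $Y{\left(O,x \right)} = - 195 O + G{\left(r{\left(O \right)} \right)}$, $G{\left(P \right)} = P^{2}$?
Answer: $1352213200$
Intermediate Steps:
$c{\left(W \right)} = 8$ ($c{\left(W \right)} = \left(-2\right) \left(-4\right) = 8$)
$r{\left(C \right)} = -4$ ($r{\left(C \right)} = \left(- \frac{1}{2}\right) 8 = -4$)
$Y{\left(O,x \right)} = 16 - 195 O$ ($Y{\left(O,x \right)} = - 195 O + \left(-4\right)^{2} = - 195 O + 16 = 16 - 195 O$)
$\left(-49901 + Y{\left(-15,81 \right)}\right) \left(-27086 - 1709\right) = \left(-49901 + \left(16 - -2925\right)\right) \left(-27086 - 1709\right) = \left(-49901 + \left(16 + 2925\right)\right) \left(-28795\right) = \left(-49901 + 2941\right) \left(-28795\right) = \left(-46960\right) \left(-28795\right) = 1352213200$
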